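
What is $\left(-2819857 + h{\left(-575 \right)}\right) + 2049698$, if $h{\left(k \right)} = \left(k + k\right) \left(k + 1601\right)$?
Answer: $-1950059$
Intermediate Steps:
$h{\left(k \right)} = 2 k \left(1601 + k\right)$
$\left(-2819857 + h{\left(-575 \right)}\right) + 2049698 = \left(-2819857 + 2 \left(-575\right) \left(1601 - 575\right)\right) + 2049698 = \left(-2819857 + 2 \left(-575\right) 1026\right) + 2049698 = \left(-2819857 - 1179900\right) + 2049698 = -3999757 + 2049698 = -1950059$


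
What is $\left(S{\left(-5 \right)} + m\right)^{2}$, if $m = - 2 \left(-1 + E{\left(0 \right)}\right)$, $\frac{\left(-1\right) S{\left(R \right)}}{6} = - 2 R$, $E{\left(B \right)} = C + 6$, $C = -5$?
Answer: $3600$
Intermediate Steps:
$E{\left(B \right)} = 1$ ($E{\left(B \right)} = -5 + 6 = 1$)
$S{\left(R \right)} = 12 R$ ($S{\left(R \right)} = - 6 \left(- 2 R\right) = 12 R$)
$m = 0$ ($m = - 2 \left(-1 + 1\right) = \left(-2\right) 0 = 0$)
$\left(S{\left(-5 \right)} + m\right)^{2} = \left(12 \left(-5\right) + 0\right)^{2} = \left(-60 + 0\right)^{2} = \left(-60\right)^{2} = 3600$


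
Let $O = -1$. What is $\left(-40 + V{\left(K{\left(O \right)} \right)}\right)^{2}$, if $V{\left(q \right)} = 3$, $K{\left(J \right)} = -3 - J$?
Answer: $1369$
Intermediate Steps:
$\left(-40 + V{\left(K{\left(O \right)} \right)}\right)^{2} = \left(-40 + 3\right)^{2} = \left(-37\right)^{2} = 1369$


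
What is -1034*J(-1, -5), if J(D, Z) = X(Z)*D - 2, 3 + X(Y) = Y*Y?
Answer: 24816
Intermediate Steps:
X(Y) = -3 + Y**2 (X(Y) = -3 + Y*Y = -3 + Y**2)
J(D, Z) = -2 + D*(-3 + Z**2) (J(D, Z) = (-3 + Z**2)*D - 2 = D*(-3 + Z**2) - 2 = -2 + D*(-3 + Z**2))
-1034*J(-1, -5) = -1034*(-2 - (-3 + (-5)**2)) = -1034*(-2 - (-3 + 25)) = -1034*(-2 - 1*22) = -1034*(-2 - 22) = -1034*(-24) = 24816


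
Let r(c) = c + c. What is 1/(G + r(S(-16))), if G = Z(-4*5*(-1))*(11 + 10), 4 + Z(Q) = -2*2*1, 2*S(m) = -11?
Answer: -1/179 ≈ -0.0055866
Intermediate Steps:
S(m) = -11/2 (S(m) = (½)*(-11) = -11/2)
r(c) = 2*c
Z(Q) = -8 (Z(Q) = -4 - 2*2*1 = -4 - 4*1 = -4 - 4 = -8)
G = -168 (G = -8*(11 + 10) = -8*21 = -168)
1/(G + r(S(-16))) = 1/(-168 + 2*(-11/2)) = 1/(-168 - 11) = 1/(-179) = -1/179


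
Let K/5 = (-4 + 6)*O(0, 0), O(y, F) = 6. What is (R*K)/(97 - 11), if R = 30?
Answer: 900/43 ≈ 20.930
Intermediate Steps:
K = 60 (K = 5*((-4 + 6)*6) = 5*(2*6) = 5*12 = 60)
(R*K)/(97 - 11) = (30*60)/(97 - 11) = 1800/86 = 1800*(1/86) = 900/43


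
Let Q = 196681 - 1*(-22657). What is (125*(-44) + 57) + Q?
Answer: 213895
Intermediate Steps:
Q = 219338 (Q = 196681 + 22657 = 219338)
(125*(-44) + 57) + Q = (125*(-44) + 57) + 219338 = (-5500 + 57) + 219338 = -5443 + 219338 = 213895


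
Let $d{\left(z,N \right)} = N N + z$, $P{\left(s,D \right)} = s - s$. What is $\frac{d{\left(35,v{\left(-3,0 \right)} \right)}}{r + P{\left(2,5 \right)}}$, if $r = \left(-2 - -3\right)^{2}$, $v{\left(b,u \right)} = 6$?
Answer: $71$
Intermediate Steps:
$P{\left(s,D \right)} = 0$
$d{\left(z,N \right)} = z + N^{2}$ ($d{\left(z,N \right)} = N^{2} + z = z + N^{2}$)
$r = 1$ ($r = \left(-2 + 3\right)^{2} = 1^{2} = 1$)
$\frac{d{\left(35,v{\left(-3,0 \right)} \right)}}{r + P{\left(2,5 \right)}} = \frac{35 + 6^{2}}{1 + 0} = \frac{35 + 36}{1} = 1 \cdot 71 = 71$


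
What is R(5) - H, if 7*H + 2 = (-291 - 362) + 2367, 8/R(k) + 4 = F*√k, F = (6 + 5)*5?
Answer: -25866384/105763 + 440*√5/15109 ≈ -244.50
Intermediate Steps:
F = 55 (F = 11*5 = 55)
R(k) = 8/(-4 + 55*√k)
H = 1712/7 (H = -2/7 + ((-291 - 362) + 2367)/7 = -2/7 + (-653 + 2367)/7 = -2/7 + (⅐)*1714 = -2/7 + 1714/7 = 1712/7 ≈ 244.57)
R(5) - H = 8/(-4 + 55*√5) - 1*1712/7 = 8/(-4 + 55*√5) - 1712/7 = -1712/7 + 8/(-4 + 55*√5)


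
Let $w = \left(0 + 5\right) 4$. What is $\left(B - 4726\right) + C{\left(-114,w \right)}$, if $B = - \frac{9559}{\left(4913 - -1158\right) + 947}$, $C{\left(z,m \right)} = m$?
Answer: $- \frac{273027}{58} \approx -4707.4$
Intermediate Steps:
$w = 20$ ($w = 5 \cdot 4 = 20$)
$B = - \frac{79}{58}$ ($B = - \frac{9559}{\left(4913 + \left(1209 - 51\right)\right) + 947} = - \frac{9559}{\left(4913 + 1158\right) + 947} = - \frac{9559}{6071 + 947} = - \frac{9559}{7018} = \left(-9559\right) \frac{1}{7018} = - \frac{79}{58} \approx -1.3621$)
$\left(B - 4726\right) + C{\left(-114,w \right)} = \left(- \frac{79}{58} - 4726\right) + 20 = - \frac{274187}{58} + 20 = - \frac{273027}{58}$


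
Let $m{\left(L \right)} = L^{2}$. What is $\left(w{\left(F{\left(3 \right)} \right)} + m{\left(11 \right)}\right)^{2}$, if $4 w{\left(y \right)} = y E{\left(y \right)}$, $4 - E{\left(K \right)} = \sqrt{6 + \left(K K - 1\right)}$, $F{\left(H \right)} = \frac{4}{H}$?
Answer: $\frac{\left(1101 - \sqrt{61}\right)^{2}}{81} \approx 14754.0$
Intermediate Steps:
$E{\left(K \right)} = 4 - \sqrt{5 + K^{2}}$ ($E{\left(K \right)} = 4 - \sqrt{6 + \left(K K - 1\right)} = 4 - \sqrt{6 + \left(K^{2} - 1\right)} = 4 - \sqrt{6 + \left(-1 + K^{2}\right)} = 4 - \sqrt{5 + K^{2}}$)
$w{\left(y \right)} = \frac{y \left(4 - \sqrt{5 + y^{2}}\right)}{4}$
$\left(w{\left(F{\left(3 \right)} \right)} + m{\left(11 \right)}\right)^{2} = \left(\frac{\frac{4}{3} \left(4 - \sqrt{5 + \left(\frac{4}{3}\right)^{2}}\right)}{4} + 11^{2}\right)^{2} = \left(\frac{4 \cdot \frac{1}{3} \left(4 - \sqrt{5 + \left(4 \cdot \frac{1}{3}\right)^{2}}\right)}{4} + 121\right)^{2} = \left(\frac{1}{4} \cdot \frac{4}{3} \left(4 - \sqrt{5 + \left(\frac{4}{3}\right)^{2}}\right) + 121\right)^{2} = \left(\frac{1}{4} \cdot \frac{4}{3} \left(4 - \sqrt{5 + \frac{16}{9}}\right) + 121\right)^{2} = \left(\frac{1}{4} \cdot \frac{4}{3} \left(4 - \sqrt{\frac{61}{9}}\right) + 121\right)^{2} = \left(\frac{1}{4} \cdot \frac{4}{3} \left(4 - \frac{\sqrt{61}}{3}\right) + 121\right)^{2} = \left(\left(\frac{4}{3} - \frac{\sqrt{61}}{9}\right) + 121\right)^{2} = \left(\frac{367}{3} - \frac{\sqrt{61}}{9}\right)^{2}$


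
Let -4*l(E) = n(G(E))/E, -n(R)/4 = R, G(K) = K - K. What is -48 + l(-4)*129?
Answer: -48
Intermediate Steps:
G(K) = 0
n(R) = -4*R
l(E) = 0 (l(E) = -(-4*0)/(4*E) = -0/E = -1/4*0 = 0)
-48 + l(-4)*129 = -48 + 0*129 = -48 + 0 = -48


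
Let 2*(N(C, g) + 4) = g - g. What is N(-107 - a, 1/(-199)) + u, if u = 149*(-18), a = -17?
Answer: -2686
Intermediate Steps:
u = -2682
N(C, g) = -4 (N(C, g) = -4 + (g - g)/2 = -4 + (½)*0 = -4 + 0 = -4)
N(-107 - a, 1/(-199)) + u = -4 - 2682 = -2686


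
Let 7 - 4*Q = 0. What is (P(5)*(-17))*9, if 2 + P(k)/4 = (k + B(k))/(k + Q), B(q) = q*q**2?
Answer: -31688/3 ≈ -10563.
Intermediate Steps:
Q = 7/4 (Q = 7/4 - 1/4*0 = 7/4 + 0 = 7/4 ≈ 1.7500)
B(q) = q**3
P(k) = -8 + 4*(k + k**3)/(7/4 + k) (P(k) = -8 + 4*((k + k**3)/(k + 7/4)) = -8 + 4*((k + k**3)/(7/4 + k)) = -8 + 4*(k + k**3)/(7/4 + k))
(P(5)*(-17))*9 = ((8*(-7 - 2*5 + 2*5**3)/(7 + 4*5))*(-17))*9 = ((8*(-7 - 10 + 2*125)/(7 + 20))*(-17))*9 = ((8*(-7 - 10 + 250)/27)*(-17))*9 = ((8*(1/27)*233)*(-17))*9 = ((1864/27)*(-17))*9 = -31688/27*9 = -31688/3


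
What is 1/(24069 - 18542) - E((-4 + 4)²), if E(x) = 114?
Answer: -630077/5527 ≈ -114.00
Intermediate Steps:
1/(24069 - 18542) - E((-4 + 4)²) = 1/(24069 - 18542) - 1*114 = 1/5527 - 114 = -630077/5527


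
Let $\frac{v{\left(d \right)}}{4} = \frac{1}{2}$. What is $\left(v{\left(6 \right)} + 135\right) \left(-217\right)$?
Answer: $-29729$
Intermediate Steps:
$v{\left(d \right)} = 2$ ($v{\left(d \right)} = \frac{4}{2} = 4 \cdot \frac{1}{2} = 2$)
$\left(v{\left(6 \right)} + 135\right) \left(-217\right) = \left(2 + 135\right) \left(-217\right) = 137 \left(-217\right) = -29729$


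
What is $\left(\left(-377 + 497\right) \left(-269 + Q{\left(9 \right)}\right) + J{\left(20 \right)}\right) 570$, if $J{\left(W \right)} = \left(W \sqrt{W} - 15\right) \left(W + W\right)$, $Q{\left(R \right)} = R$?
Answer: $-18126000 + 912000 \sqrt{5} \approx -1.6087 \cdot 10^{7}$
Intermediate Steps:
$J{\left(W \right)} = 2 W \left(-15 + W^{\frac{3}{2}}\right)$ ($J{\left(W \right)} = \left(W^{\frac{3}{2}} - 15\right) 2 W = \left(-15 + W^{\frac{3}{2}}\right) 2 W = 2 W \left(-15 + W^{\frac{3}{2}}\right)$)
$\left(\left(-377 + 497\right) \left(-269 + Q{\left(9 \right)}\right) + J{\left(20 \right)}\right) 570 = \left(\left(-377 + 497\right) \left(-269 + 9\right) + \left(\left(-30\right) 20 + 2 \cdot 20^{\frac{5}{2}}\right)\right) 570 = \left(120 \left(-260\right) - \left(600 - 2 \cdot 800 \sqrt{5}\right)\right) 570 = \left(-31200 - \left(600 - 1600 \sqrt{5}\right)\right) 570 = \left(-31800 + 1600 \sqrt{5}\right) 570 = -18126000 + 912000 \sqrt{5}$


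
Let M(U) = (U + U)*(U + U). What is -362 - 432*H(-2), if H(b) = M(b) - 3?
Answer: -5978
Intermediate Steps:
M(U) = 4*U**2 (M(U) = (2*U)*(2*U) = 4*U**2)
H(b) = -3 + 4*b**2 (H(b) = 4*b**2 - 3 = -3 + 4*b**2)
-362 - 432*H(-2) = -362 - 432*(-3 + 4*(-2)**2) = -362 - 432*(-3 + 4*4) = -362 - 432*(-3 + 16) = -362 - 432*13 = -362 - 5616 = -5978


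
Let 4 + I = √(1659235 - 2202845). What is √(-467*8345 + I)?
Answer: √(-3897119 + I*√543610) ≈ 0.19 + 1974.1*I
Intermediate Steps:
I = -4 + I*√543610 (I = -4 + √(1659235 - 2202845) = -4 + √(-543610) = -4 + I*√543610 ≈ -4.0 + 737.3*I)
√(-467*8345 + I) = √(-467*8345 + (-4 + I*√543610)) = √(-3897115 + (-4 + I*√543610)) = √(-3897119 + I*√543610)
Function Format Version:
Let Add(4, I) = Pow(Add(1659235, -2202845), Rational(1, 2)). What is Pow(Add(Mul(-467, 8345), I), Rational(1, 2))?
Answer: Pow(Add(-3897119, Mul(I, Pow(543610, Rational(1, 2)))), Rational(1, 2)) ≈ Add(0.19, Mul(1974.1, I))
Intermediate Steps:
I = Add(-4, Mul(I, Pow(543610, Rational(1, 2)))) (I = Add(-4, Pow(Add(1659235, -2202845), Rational(1, 2))) = Add(-4, Pow(-543610, Rational(1, 2))) = Add(-4, Mul(I, Pow(543610, Rational(1, 2)))) ≈ Add(-4.0000, Mul(737.30, I)))
Pow(Add(Mul(-467, 8345), I), Rational(1, 2)) = Pow(Add(Mul(-467, 8345), Add(-4, Mul(I, Pow(543610, Rational(1, 2))))), Rational(1, 2)) = Pow(Add(-3897115, Add(-4, Mul(I, Pow(543610, Rational(1, 2))))), Rational(1, 2)) = Pow(Add(-3897119, Mul(I, Pow(543610, Rational(1, 2)))), Rational(1, 2))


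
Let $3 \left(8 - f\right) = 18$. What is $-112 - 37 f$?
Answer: $-186$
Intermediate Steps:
$f = 2$ ($f = 8 - 6 = 2$)
$-112 - 37 f = -112 - 74 = -186$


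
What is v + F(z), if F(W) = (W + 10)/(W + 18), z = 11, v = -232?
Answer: -6707/29 ≈ -231.28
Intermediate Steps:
F(W) = (10 + W)/(18 + W)
v + F(z) = -232 + (10 + 11)/(18 + 11) = -232 + 21/29 = -6707/29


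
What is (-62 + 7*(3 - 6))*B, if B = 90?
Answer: -7470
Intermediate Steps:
(-62 + 7*(3 - 6))*B = (-62 + 7*(3 - 6))*90 = (-62 + 7*(-3))*90 = (-62 - 21)*90 = -83*90 = -7470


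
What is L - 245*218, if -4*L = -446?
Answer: -106597/2 ≈ -53299.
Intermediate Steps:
L = 223/2 (L = -1/4*(-446) = 223/2 ≈ 111.50)
L - 245*218 = 223/2 - 245*218 = 223/2 - 53410 = -106597/2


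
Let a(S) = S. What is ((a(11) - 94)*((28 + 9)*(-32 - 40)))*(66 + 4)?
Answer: 15477840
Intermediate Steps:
((a(11) - 94)*((28 + 9)*(-32 - 40)))*(66 + 4) = ((11 - 94)*((28 + 9)*(-32 - 40)))*(66 + 4) = -3071*(-72)*70 = -83*(-2664)*70 = 221112*70 = 15477840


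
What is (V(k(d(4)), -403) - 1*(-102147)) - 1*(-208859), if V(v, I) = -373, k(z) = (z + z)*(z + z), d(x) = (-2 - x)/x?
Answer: 310633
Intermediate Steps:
d(x) = (-2 - x)/x
k(z) = 4*z² (k(z) = (2*z)*(2*z) = 4*z²)
(V(k(d(4)), -403) - 1*(-102147)) - 1*(-208859) = (-373 - 1*(-102147)) - 1*(-208859) = (-373 + 102147) + 208859 = 101774 + 208859 = 310633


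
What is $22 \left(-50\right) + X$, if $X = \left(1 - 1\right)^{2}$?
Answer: $-1100$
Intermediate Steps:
$X = 0$ ($X = 0^{2} = 0$)
$22 \left(-50\right) + X = 22 \left(-50\right) + 0 = -1100 + 0 = -1100$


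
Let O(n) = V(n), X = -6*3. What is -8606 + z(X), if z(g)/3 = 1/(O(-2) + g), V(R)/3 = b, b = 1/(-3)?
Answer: -163517/19 ≈ -8606.2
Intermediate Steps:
b = -1/3 ≈ -0.33333
V(R) = -1 (V(R) = 3*(-1/3) = -1)
X = -18
O(n) = -1
z(g) = 3/(-1 + g)
-8606 + z(X) = -8606 + 3/(-1 - 18) = -8606 + 3/(-19) = -8606 + 3*(-1/19) = -8606 - 3/19 = -163517/19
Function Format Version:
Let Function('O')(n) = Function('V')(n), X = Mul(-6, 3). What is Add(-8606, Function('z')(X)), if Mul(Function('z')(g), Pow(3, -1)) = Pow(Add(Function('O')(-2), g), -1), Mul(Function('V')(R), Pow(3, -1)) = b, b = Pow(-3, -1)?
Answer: Rational(-163517, 19) ≈ -8606.2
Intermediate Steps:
b = Rational(-1, 3) ≈ -0.33333
Function('V')(R) = -1 (Function('V')(R) = Mul(3, Rational(-1, 3)) = -1)
X = -18
Function('O')(n) = -1
Function('z')(g) = Mul(3, Pow(Add(-1, g), -1))
Add(-8606, Function('z')(X)) = Add(-8606, Mul(3, Pow(Add(-1, -18), -1))) = Add(-8606, Mul(3, Pow(-19, -1))) = Add(-8606, Mul(3, Rational(-1, 19))) = Add(-8606, Rational(-3, 19)) = Rational(-163517, 19)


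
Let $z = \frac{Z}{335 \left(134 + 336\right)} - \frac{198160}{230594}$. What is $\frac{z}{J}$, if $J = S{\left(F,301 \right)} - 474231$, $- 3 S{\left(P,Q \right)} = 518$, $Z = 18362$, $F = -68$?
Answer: $\frac{20224593729}{12918139446059575} \approx 1.5656 \cdot 10^{-6}$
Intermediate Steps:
$S{\left(P,Q \right)} = - \frac{518}{3}$ ($S{\left(P,Q \right)} = \left(- \frac{1}{3}\right) 518 = - \frac{518}{3}$)
$z = - \frac{6741531243}{9076756325}$ ($z = \frac{18362}{335 \left(134 + 336\right)} - \frac{198160}{230594} = \frac{18362}{335 \cdot 470} - \frac{99080}{115297} = \frac{18362}{157450} - \frac{99080}{115297} = 18362 \cdot \frac{1}{157450} - \frac{99080}{115297} = \frac{9181}{78725} - \frac{99080}{115297} = - \frac{6741531243}{9076756325} \approx -0.74272$)
$J = - \frac{1423211}{3}$ ($J = - \frac{518}{3} - 474231 = - \frac{1423211}{3} \approx -4.744 \cdot 10^{5}$)
$\frac{z}{J} = - \frac{6741531243}{9076756325 \left(- \frac{1423211}{3}\right)} = \left(- \frac{6741531243}{9076756325}\right) \left(- \frac{3}{1423211}\right) = \frac{20224593729}{12918139446059575}$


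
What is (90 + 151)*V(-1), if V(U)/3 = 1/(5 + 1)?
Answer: 241/2 ≈ 120.50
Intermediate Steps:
V(U) = 1/2 (V(U) = 3/(5 + 1) = 3/6 = 3*(1/6) = 1/2)
(90 + 151)*V(-1) = (90 + 151)*(1/2) = 241*(1/2) = 241/2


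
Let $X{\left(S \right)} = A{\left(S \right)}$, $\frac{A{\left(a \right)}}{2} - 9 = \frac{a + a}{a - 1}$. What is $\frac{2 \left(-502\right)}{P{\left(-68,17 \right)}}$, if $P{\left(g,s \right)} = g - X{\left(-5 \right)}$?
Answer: $\frac{753}{67} \approx 11.239$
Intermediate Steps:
$A{\left(a \right)} = 18 + \frac{4 a}{-1 + a}$ ($A{\left(a \right)} = 18 + 2 \frac{a + a}{a - 1} = 18 + 2 \frac{2 a}{-1 + a} = 18 + \frac{4 a}{-1 + a}$)
$X{\left(S \right)} = \frac{2 \left(-9 + 11 S\right)}{-1 + S}$
$P{\left(g,s \right)} = - \frac{64}{3} + g$ ($P{\left(g,s \right)} = g - \frac{2 \left(-9 + 11 \left(-5\right)\right)}{-1 - 5} = g - \frac{2 \left(-9 - 55\right)}{-6} = g - 2 \left(- \frac{1}{6}\right) \left(-64\right) = g - \frac{64}{3} = - \frac{64}{3} + g$)
$\frac{2 \left(-502\right)}{P{\left(-68,17 \right)}} = \frac{2 \left(-502\right)}{- \frac{64}{3} - 68} = - \frac{1004}{- \frac{268}{3}} = \left(-1004\right) \left(- \frac{3}{268}\right) = \frac{753}{67}$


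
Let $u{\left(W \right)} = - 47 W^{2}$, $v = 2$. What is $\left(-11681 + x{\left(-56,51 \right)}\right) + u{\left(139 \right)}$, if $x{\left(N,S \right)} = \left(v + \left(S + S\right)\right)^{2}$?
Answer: $-908952$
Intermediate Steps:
$x{\left(N,S \right)} = \left(2 + 2 S\right)^{2}$ ($x{\left(N,S \right)} = \left(2 + \left(S + S\right)\right)^{2} = \left(2 + 2 S\right)^{2}$)
$\left(-11681 + x{\left(-56,51 \right)}\right) + u{\left(139 \right)} = \left(-11681 + 4 \left(1 + 51\right)^{2}\right) - 47 \cdot 139^{2} = \left(-11681 + 4 \cdot 52^{2}\right) - 908087 = \left(-11681 + 4 \cdot 2704\right) - 908087 = \left(-11681 + 10816\right) - 908087 = -865 - 908087 = -908952$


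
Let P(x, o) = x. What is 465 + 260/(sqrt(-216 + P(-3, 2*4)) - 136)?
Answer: 1733423/3743 - 52*I*sqrt(219)/3743 ≈ 463.11 - 0.20559*I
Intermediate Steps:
465 + 260/(sqrt(-216 + P(-3, 2*4)) - 136) = 465 + 260/(sqrt(-216 - 3) - 136) = 465 + 260/(sqrt(-219) - 136) = 465 + 260/(I*sqrt(219) - 136) = 465 + 260/(-136 + I*sqrt(219))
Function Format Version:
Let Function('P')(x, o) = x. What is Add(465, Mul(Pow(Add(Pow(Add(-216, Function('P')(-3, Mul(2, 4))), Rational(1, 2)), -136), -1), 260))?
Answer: Add(Rational(1733423, 3743), Mul(Rational(-52, 3743), I, Pow(219, Rational(1, 2)))) ≈ Add(463.11, Mul(-0.20559, I))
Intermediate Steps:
Add(465, Mul(Pow(Add(Pow(Add(-216, Function('P')(-3, Mul(2, 4))), Rational(1, 2)), -136), -1), 260)) = Add(465, Mul(Pow(Add(Pow(Add(-216, -3), Rational(1, 2)), -136), -1), 260)) = Add(465, Mul(Pow(Add(Pow(-219, Rational(1, 2)), -136), -1), 260)) = Add(465, Mul(Pow(Add(Mul(I, Pow(219, Rational(1, 2))), -136), -1), 260)) = Add(465, Mul(Pow(Add(-136, Mul(I, Pow(219, Rational(1, 2)))), -1), 260)) = Add(465, Mul(260, Pow(Add(-136, Mul(I, Pow(219, Rational(1, 2)))), -1)))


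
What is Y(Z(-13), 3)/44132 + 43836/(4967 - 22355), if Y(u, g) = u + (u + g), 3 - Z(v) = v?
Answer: -161163481/63947268 ≈ -2.5203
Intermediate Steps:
Z(v) = 3 - v
Y(u, g) = g + 2*u (Y(u, g) = u + (g + u) = g + 2*u)
Y(Z(-13), 3)/44132 + 43836/(4967 - 22355) = (3 + 2*(3 - 1*(-13)))/44132 + 43836/(4967 - 22355) = (3 + 2*(3 + 13))*(1/44132) + 43836/(-17388) = (3 + 2*16)*(1/44132) + 43836*(-1/17388) = (3 + 32)*(1/44132) - 3653/1449 = 35*(1/44132) - 3653/1449 = 35/44132 - 3653/1449 = -161163481/63947268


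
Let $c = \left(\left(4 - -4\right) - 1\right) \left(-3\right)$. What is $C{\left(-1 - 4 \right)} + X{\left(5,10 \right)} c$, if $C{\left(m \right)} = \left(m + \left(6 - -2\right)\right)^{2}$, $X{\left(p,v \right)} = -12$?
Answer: $261$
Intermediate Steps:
$c = -21$ ($c = \left(\left(4 + 4\right) - 1\right) \left(-3\right) = \left(8 - 1\right) \left(-3\right) = 7 \left(-3\right) = -21$)
$C{\left(m \right)} = \left(8 + m\right)^{2}$ ($C{\left(m \right)} = \left(m + \left(6 + 2\right)\right)^{2} = \left(m + 8\right)^{2} = \left(8 + m\right)^{2}$)
$C{\left(-1 - 4 \right)} + X{\left(5,10 \right)} c = \left(8 - 5\right)^{2} - -252 = \left(8 - 5\right)^{2} + 252 = 3^{2} + 252 = 9 + 252 = 261$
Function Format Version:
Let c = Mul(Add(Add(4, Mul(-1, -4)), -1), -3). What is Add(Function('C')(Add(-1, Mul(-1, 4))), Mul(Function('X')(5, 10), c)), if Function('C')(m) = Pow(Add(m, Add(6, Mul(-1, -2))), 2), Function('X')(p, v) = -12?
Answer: 261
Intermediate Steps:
c = -21 (c = Mul(Add(Add(4, 4), -1), -3) = Mul(Add(8, -1), -3) = Mul(7, -3) = -21)
Function('C')(m) = Pow(Add(8, m), 2) (Function('C')(m) = Pow(Add(m, Add(6, 2)), 2) = Pow(Add(m, 8), 2) = Pow(Add(8, m), 2))
Add(Function('C')(Add(-1, Mul(-1, 4))), Mul(Function('X')(5, 10), c)) = Add(Pow(Add(8, Add(-1, Mul(-1, 4))), 2), Mul(-12, -21)) = Add(Pow(Add(8, Add(-1, -4)), 2), 252) = Add(Pow(Add(8, -5), 2), 252) = Add(Pow(3, 2), 252) = Add(9, 252) = 261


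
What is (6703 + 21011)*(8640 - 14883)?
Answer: -173018502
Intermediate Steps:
(6703 + 21011)*(8640 - 14883) = 27714*(-6243) = -173018502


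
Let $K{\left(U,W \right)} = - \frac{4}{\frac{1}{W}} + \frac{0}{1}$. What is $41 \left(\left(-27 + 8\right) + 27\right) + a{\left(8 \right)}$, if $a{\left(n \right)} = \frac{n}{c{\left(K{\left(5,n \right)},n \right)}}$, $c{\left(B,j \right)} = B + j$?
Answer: $\frac{983}{3} \approx 327.67$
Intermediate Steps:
$K{\left(U,W \right)} = - 4 W$ ($K{\left(U,W \right)} = - 4 W + 0 \cdot 1 = - 4 W + 0 = - 4 W$)
$a{\left(n \right)} = - \frac{1}{3}$ ($a{\left(n \right)} = \frac{n}{- 4 n + n} = \frac{n}{\left(-3\right) n} = n \left(- \frac{1}{3 n}\right) = - \frac{1}{3}$)
$41 \left(\left(-27 + 8\right) + 27\right) + a{\left(8 \right)} = 41 \left(\left(-27 + 8\right) + 27\right) - \frac{1}{3} = 41 \left(-19 + 27\right) - \frac{1}{3} = 41 \cdot 8 - \frac{1}{3} = 328 - \frac{1}{3} = \frac{983}{3}$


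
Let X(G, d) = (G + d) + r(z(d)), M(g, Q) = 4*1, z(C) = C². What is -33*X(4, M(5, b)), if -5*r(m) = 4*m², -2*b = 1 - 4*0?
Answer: 32472/5 ≈ 6494.4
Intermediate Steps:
b = -½ (b = -(1 - 4*0)/2 = -(1 + 0)/2 = -½*1 = -½ ≈ -0.50000)
r(m) = -4*m²/5
M(g, Q) = 4
X(G, d) = G + d - 4*d⁴/5 (X(G, d) = (G + d) - 4*d⁴/5 = G + d - 4*d⁴/5)
-33*X(4, M(5, b)) = -33*(4 + 4 - ⅘*4⁴) = -33*(4 + 4 - ⅘*256) = -33*(4 + 4 - 1024/5) = -33*(-984/5) = 32472/5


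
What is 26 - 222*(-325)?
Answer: 72176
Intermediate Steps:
26 - 222*(-325) = 26 + 72150 = 72176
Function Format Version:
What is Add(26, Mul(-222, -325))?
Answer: 72176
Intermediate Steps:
Add(26, Mul(-222, -325)) = Add(26, 72150) = 72176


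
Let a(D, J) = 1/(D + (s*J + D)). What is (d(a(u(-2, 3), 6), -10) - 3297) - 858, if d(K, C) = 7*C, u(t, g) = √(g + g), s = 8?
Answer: -4225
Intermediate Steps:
u(t, g) = √2*√g (u(t, g) = √(2*g) = √2*√g)
a(D, J) = 1/(2*D + 8*J) (a(D, J) = 1/(D + (8*J + D)) = 1/(D + (D + 8*J)) = 1/(2*D + 8*J))
(d(a(u(-2, 3), 6), -10) - 3297) - 858 = (7*(-10) - 3297) - 858 = (-70 - 3297) - 858 = -3367 - 858 = -4225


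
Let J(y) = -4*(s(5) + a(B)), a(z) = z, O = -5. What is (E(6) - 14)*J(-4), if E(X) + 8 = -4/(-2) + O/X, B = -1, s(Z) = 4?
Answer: 250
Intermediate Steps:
E(X) = -6 - 5/X (E(X) = -8 + (-4/(-2) - 5/X) = -8 + (-4*(-½) - 5/X) = -8 + (2 - 5/X) = -6 - 5/X)
J(y) = -12 (J(y) = -4*(4 - 1) = -4*3 = -12)
(E(6) - 14)*J(-4) = ((-6 - 5/6) - 14)*(-12) = ((-6 - 5*⅙) - 14)*(-12) = ((-6 - ⅚) - 14)*(-12) = (-41/6 - 14)*(-12) = -125/6*(-12) = 250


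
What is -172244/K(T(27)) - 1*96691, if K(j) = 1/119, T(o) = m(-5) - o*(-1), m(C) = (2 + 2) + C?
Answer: -20593727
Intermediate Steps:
m(C) = 4 + C
T(o) = -1 + o (T(o) = (4 - 5) - o*(-1) = -1 - (-1)*o = -1 + o)
K(j) = 1/119
-172244/K(T(27)) - 1*96691 = -172244/1/119 - 1*96691 = -172244*119 - 96691 = -20497036 - 96691 = -20593727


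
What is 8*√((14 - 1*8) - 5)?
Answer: 8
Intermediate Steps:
8*√((14 - 1*8) - 5) = 8*√((14 - 8) - 5) = 8*√(6 - 5) = 8*√1 = 8*1 = 8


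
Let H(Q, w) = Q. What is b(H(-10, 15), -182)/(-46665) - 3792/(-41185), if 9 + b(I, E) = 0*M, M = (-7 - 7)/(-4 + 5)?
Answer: 3940541/42708845 ≈ 0.092265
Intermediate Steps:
M = -14 (M = -14/1 = -14*1 = -14)
b(I, E) = -9 (b(I, E) = -9 + 0*(-14) = -9 + 0 = -9)
b(H(-10, 15), -182)/(-46665) - 3792/(-41185) = -9/(-46665) - 3792/(-41185) = -9*(-1/46665) - 3792*(-1/41185) = 1/5185 + 3792/41185 = 3940541/42708845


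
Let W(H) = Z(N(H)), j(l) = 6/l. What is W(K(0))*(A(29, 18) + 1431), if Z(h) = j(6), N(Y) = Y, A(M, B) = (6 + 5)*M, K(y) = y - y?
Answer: 1750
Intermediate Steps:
K(y) = 0
A(M, B) = 11*M
Z(h) = 1 (Z(h) = 6/6 = 6*(⅙) = 1)
W(H) = 1
W(K(0))*(A(29, 18) + 1431) = 1*(11*29 + 1431) = 1*(319 + 1431) = 1*1750 = 1750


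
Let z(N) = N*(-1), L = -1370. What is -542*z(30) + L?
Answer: 14890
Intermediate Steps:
z(N) = -N
-542*z(30) + L = -(-542)*30 - 1370 = -542*(-30) - 1370 = 16260 - 1370 = 14890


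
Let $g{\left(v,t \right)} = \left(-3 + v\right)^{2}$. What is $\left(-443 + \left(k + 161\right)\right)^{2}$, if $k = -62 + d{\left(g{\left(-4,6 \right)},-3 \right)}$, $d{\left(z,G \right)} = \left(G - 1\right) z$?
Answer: $291600$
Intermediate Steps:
$d{\left(z,G \right)} = z \left(-1 + G\right)$ ($d{\left(z,G \right)} = \left(-1 + G\right) z = z \left(-1 + G\right)$)
$k = -258$ ($k = -62 + \left(-3 - 4\right)^{2} \left(-1 - 3\right) = -62 + \left(-7\right)^{2} \left(-4\right) = -62 + 49 \left(-4\right) = -62 - 196 = -258$)
$\left(-443 + \left(k + 161\right)\right)^{2} = \left(-443 + \left(-258 + 161\right)\right)^{2} = \left(-443 - 97\right)^{2} = \left(-540\right)^{2} = 291600$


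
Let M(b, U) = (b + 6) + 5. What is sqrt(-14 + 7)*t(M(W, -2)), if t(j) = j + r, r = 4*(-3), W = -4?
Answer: -5*I*sqrt(7) ≈ -13.229*I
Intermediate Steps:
r = -12
M(b, U) = 11 + b (M(b, U) = (6 + b) + 5 = 11 + b)
t(j) = -12 + j (t(j) = j - 12 = -12 + j)
sqrt(-14 + 7)*t(M(W, -2)) = sqrt(-14 + 7)*(-12 + (11 - 4)) = sqrt(-7)*(-12 + 7) = (I*sqrt(7))*(-5) = -5*I*sqrt(7)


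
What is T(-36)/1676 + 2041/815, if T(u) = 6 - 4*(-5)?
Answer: 1720953/682970 ≈ 2.5198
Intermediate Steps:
T(u) = 26 (T(u) = 6 + 20 = 26)
T(-36)/1676 + 2041/815 = 26/1676 + 2041/815 = 26*(1/1676) + 2041*(1/815) = 13/838 + 2041/815 = 1720953/682970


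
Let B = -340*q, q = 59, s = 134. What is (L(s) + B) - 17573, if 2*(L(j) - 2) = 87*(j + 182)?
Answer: -23885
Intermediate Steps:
L(j) = 7919 + 87*j/2 (L(j) = 2 + (87*(j + 182))/2 = 2 + (87*(182 + j))/2 = 2 + (15834 + 87*j)/2 = 2 + (7917 + 87*j/2) = 7919 + 87*j/2)
B = -20060 (B = -340*59 = -20060)
(L(s) + B) - 17573 = ((7919 + (87/2)*134) - 20060) - 17573 = ((7919 + 5829) - 20060) - 17573 = (13748 - 20060) - 17573 = -6312 - 17573 = -23885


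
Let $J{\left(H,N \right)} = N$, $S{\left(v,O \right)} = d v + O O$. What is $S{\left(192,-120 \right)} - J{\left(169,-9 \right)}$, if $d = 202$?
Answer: $53193$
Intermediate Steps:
$S{\left(v,O \right)} = O^{2} + 202 v$ ($S{\left(v,O \right)} = 202 v + O O = 202 v + O^{2} = O^{2} + 202 v$)
$S{\left(192,-120 \right)} - J{\left(169,-9 \right)} = \left(\left(-120\right)^{2} + 202 \cdot 192\right) - -9 = \left(14400 + 38784\right) + 9 = 53184 + 9 = 53193$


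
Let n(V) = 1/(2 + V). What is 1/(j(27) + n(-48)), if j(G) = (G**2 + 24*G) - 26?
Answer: 46/62145 ≈ 0.00074020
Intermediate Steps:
j(G) = -26 + G**2 + 24*G
1/(j(27) + n(-48)) = 1/((-26 + 27**2 + 24*27) + 1/(2 - 48)) = 1/((-26 + 729 + 648) + 1/(-46)) = 1/(1351 - 1/46) = 1/(62145/46) = 46/62145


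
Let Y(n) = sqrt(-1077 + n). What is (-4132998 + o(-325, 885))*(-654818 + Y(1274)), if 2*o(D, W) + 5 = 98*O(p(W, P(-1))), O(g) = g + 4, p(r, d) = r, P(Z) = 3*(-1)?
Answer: 2677838594511 - 8178879*sqrt(197)/2 ≈ 2.6778e+12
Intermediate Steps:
P(Z) = -3
O(g) = 4 + g
o(D, W) = 387/2 + 49*W (o(D, W) = -5/2 + (98*(4 + W))/2 = -5/2 + (392 + 98*W)/2 = -5/2 + (196 + 49*W) = 387/2 + 49*W)
(-4132998 + o(-325, 885))*(-654818 + Y(1274)) = (-4132998 + (387/2 + 49*885))*(-654818 + sqrt(-1077 + 1274)) = (-4132998 + (387/2 + 43365))*(-654818 + sqrt(197)) = (-4132998 + 87117/2)*(-654818 + sqrt(197)) = -8178879*(-654818 + sqrt(197))/2 = 2677838594511 - 8178879*sqrt(197)/2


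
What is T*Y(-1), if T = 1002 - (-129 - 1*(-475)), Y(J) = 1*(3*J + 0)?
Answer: -1968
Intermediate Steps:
Y(J) = 3*J (Y(J) = 1*(3*J) = 3*J)
T = 656 (T = 1002 - (-129 + 475) = 1002 - 1*346 = 1002 - 346 = 656)
T*Y(-1) = 656*(3*(-1)) = 656*(-3) = -1968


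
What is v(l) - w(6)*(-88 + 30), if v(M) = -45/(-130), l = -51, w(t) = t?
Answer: 9057/26 ≈ 348.35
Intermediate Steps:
v(M) = 9/26 (v(M) = -45*(-1/130) = 9/26)
v(l) - w(6)*(-88 + 30) = 9/26 - 6*(-88 + 30) = 9/26 - 6*(-58) = 9/26 - 1*(-348) = 9/26 + 348 = 9057/26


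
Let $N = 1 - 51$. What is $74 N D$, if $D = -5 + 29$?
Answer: $-88800$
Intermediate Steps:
$N = -50$ ($N = 1 - 51 = -50$)
$D = 24$
$74 N D = 74 \left(-50\right) 24 = \left(-3700\right) 24 = -88800$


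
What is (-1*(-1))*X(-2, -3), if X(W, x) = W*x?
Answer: 6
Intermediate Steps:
(-1*(-1))*X(-2, -3) = (-1*(-1))*(-2*(-3)) = 1*6 = 6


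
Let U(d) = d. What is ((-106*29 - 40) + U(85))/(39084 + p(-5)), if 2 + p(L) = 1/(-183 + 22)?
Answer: -487669/6292201 ≈ -0.077504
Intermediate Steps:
p(L) = -323/161 (p(L) = -2 + 1/(-183 + 22) = -2 + 1/(-161) = -2 - 1/161 = -323/161)
((-106*29 - 40) + U(85))/(39084 + p(-5)) = ((-106*29 - 40) + 85)/(39084 - 323/161) = ((-3074 - 40) + 85)/(6292201/161) = (-3114 + 85)*(161/6292201) = -3029*161/6292201 = -487669/6292201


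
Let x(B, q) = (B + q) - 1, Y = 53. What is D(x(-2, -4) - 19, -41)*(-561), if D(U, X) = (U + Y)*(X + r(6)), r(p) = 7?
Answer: 514998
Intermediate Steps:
x(B, q) = -1 + B + q
D(U, X) = (7 + X)*(53 + U) (D(U, X) = (U + 53)*(X + 7) = (53 + U)*(7 + X) = (7 + X)*(53 + U))
D(x(-2, -4) - 19, -41)*(-561) = (371 + 7*((-1 - 2 - 4) - 19) + 53*(-41) + ((-1 - 2 - 4) - 19)*(-41))*(-561) = (371 + 7*(-7 - 19) - 2173 + (-7 - 19)*(-41))*(-561) = (371 + 7*(-26) - 2173 - 26*(-41))*(-561) = (371 - 182 - 2173 + 1066)*(-561) = -918*(-561) = 514998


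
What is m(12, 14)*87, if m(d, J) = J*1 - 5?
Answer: 783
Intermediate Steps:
m(d, J) = -5 + J (m(d, J) = J - 5 = -5 + J)
m(12, 14)*87 = (-5 + 14)*87 = 9*87 = 783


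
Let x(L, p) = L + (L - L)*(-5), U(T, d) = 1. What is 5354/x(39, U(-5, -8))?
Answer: 5354/39 ≈ 137.28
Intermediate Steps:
x(L, p) = L (x(L, p) = L + 0*(-5) = L + 0 = L)
5354/x(39, U(-5, -8)) = 5354/39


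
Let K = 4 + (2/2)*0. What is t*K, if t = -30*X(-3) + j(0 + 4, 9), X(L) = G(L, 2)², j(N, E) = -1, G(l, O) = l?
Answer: -1084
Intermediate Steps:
X(L) = L²
t = -271 (t = -30*(-3)² - 1 = -30*9 - 1 = -270 - 1 = -271)
K = 4 (K = 4 + (2*(½))*0 = 4 + 1*0 = 4 + 0 = 4)
t*K = -271*4 = -1084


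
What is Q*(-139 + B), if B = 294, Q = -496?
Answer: -76880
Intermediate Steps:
Q*(-139 + B) = -496*(-139 + 294) = -496*155 = -76880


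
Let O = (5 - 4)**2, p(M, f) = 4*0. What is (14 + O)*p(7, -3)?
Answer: 0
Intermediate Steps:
p(M, f) = 0
O = 1 (O = 1**2 = 1)
(14 + O)*p(7, -3) = (14 + 1)*0 = 15*0 = 0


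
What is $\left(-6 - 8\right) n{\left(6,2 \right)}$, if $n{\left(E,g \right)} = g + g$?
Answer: $-56$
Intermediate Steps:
$n{\left(E,g \right)} = 2 g$
$\left(-6 - 8\right) n{\left(6,2 \right)} = \left(-6 - 8\right) 2 \cdot 2 = \left(-14\right) 4 = -56$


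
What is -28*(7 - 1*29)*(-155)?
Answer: -95480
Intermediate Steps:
-28*(7 - 1*29)*(-155) = -28*(7 - 29)*(-155) = -28*(-22)*(-155) = 616*(-155) = -95480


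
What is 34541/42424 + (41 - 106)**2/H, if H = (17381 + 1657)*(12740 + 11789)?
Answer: 8065121283791/9905645559624 ≈ 0.81419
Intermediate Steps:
H = 466983102 (H = 19038*24529 = 466983102)
34541/42424 + (41 - 106)**2/H = 34541/42424 + (41 - 106)**2/466983102 = 34541*(1/42424) + (-65)**2*(1/466983102) = 34541/42424 + 4225*(1/466983102) = 34541/42424 + 4225/466983102 = 8065121283791/9905645559624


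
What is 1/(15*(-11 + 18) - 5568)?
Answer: -1/5463 ≈ -0.00018305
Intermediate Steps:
1/(15*(-11 + 18) - 5568) = 1/(15*7 - 5568) = 1/(105 - 5568) = 1/(-5463) = -1/5463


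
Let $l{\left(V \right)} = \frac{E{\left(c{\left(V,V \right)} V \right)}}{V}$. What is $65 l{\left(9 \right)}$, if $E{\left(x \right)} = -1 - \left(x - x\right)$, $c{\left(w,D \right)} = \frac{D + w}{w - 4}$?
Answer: $- \frac{65}{9} \approx -7.2222$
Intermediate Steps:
$c{\left(w,D \right)} = \frac{D + w}{-4 + w}$
$E{\left(x \right)} = -1$ ($E{\left(x \right)} = -1 - 0 = -1 + 0 = -1$)
$l{\left(V \right)} = - \frac{1}{V}$
$65 l{\left(9 \right)} = 65 \left(- \frac{1}{9}\right) = - \frac{65}{9}$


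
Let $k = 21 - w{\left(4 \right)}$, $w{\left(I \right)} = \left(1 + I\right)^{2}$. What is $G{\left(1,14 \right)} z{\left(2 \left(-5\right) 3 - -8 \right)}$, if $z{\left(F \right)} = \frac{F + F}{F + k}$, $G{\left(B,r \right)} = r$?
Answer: $\frac{308}{13} \approx 23.692$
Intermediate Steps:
$k = -4$ ($k = 21 - \left(1 + 4\right)^{2} = 21 - 5^{2} = 21 - 25 = -4$)
$z{\left(F \right)} = \frac{2 F}{-4 + F}$ ($z{\left(F \right)} = \frac{F + F}{F - 4} = \frac{2 F}{-4 + F}$)
$G{\left(1,14 \right)} z{\left(2 \left(-5\right) 3 - -8 \right)} = 14 \frac{2 \left(2 \left(-5\right) 3 - -8\right)}{-4 + \left(2 \left(-5\right) 3 - -8\right)} = 14 \frac{2 \left(\left(-10\right) 3 + 8\right)}{-4 + \left(\left(-10\right) 3 + 8\right)} = 14 \frac{2 \left(-30 + 8\right)}{-4 + \left(-30 + 8\right)} = 14 \cdot 2 \left(-22\right) \frac{1}{-4 - 22} = 14 \cdot 2 \left(-22\right) \frac{1}{-26} = 14 \cdot 2 \left(-22\right) \left(- \frac{1}{26}\right) = 14 \cdot \frac{22}{13} = \frac{308}{13}$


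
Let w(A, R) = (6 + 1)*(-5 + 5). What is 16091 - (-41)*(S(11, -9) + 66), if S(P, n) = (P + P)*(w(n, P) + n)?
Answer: 10679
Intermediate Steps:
w(A, R) = 0 (w(A, R) = 7*0 = 0)
S(P, n) = 2*P*n (S(P, n) = (P + P)*(0 + n) = (2*P)*n = 2*P*n)
16091 - (-41)*(S(11, -9) + 66) = 16091 - (-41)*(2*11*(-9) + 66) = 16091 - (-41)*(-198 + 66) = 16091 - (-41)*(-132) = 16091 - 1*5412 = 16091 - 5412 = 10679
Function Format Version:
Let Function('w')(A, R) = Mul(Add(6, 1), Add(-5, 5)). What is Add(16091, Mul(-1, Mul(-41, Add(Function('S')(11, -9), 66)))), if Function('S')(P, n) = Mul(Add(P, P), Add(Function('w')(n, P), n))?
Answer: 10679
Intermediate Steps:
Function('w')(A, R) = 0 (Function('w')(A, R) = Mul(7, 0) = 0)
Function('S')(P, n) = Mul(2, P, n) (Function('S')(P, n) = Mul(Add(P, P), Add(0, n)) = Mul(Mul(2, P), n) = Mul(2, P, n))
Add(16091, Mul(-1, Mul(-41, Add(Function('S')(11, -9), 66)))) = Add(16091, Mul(-1, Mul(-41, Add(Mul(2, 11, -9), 66)))) = Add(16091, Mul(-1, Mul(-41, Add(-198, 66)))) = Add(16091, Mul(-1, Mul(-41, -132))) = Add(16091, Mul(-1, 5412)) = Add(16091, -5412) = 10679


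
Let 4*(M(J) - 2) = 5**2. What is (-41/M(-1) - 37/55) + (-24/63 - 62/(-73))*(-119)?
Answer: -246431/4015 ≈ -61.378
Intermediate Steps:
M(J) = 33/4 (M(J) = 2 + (1/4)*5**2 = 2 + (1/4)*25 = 2 + 25/4 = 33/4)
(-41/M(-1) - 37/55) + (-24/63 - 62/(-73))*(-119) = (-41/33/4 - 37/55) + (-24/63 - 62/(-73))*(-119) = (-41*4/33 - 37*1/55) + (-24*1/63 - 62*(-1/73))*(-119) = (-164/33 - 37/55) + (-8/21 + 62/73)*(-119) = -931/165 + (718/1533)*(-119) = -931/165 - 12206/219 = -246431/4015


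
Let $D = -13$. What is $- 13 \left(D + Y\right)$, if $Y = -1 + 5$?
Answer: $117$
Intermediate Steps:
$Y = 4$
$- 13 \left(D + Y\right) = - 13 \left(-13 + 4\right) = \left(-13\right) \left(-9\right) = 117$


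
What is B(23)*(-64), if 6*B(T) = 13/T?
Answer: -416/69 ≈ -6.0290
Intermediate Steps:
B(T) = 13/(6*T) (B(T) = (13/T)/6 = 13/(6*T))
B(23)*(-64) = ((13/6)/23)*(-64) = ((13/6)*(1/23))*(-64) = (13/138)*(-64) = -416/69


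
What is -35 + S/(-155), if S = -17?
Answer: -5408/155 ≈ -34.890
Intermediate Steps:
-35 + S/(-155) = -35 - 17/(-155) = -35 - 17*(-1/155) = -35 + 17/155 = -5408/155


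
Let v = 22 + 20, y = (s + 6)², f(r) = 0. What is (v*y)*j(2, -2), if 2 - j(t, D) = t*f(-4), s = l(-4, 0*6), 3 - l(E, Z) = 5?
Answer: 1344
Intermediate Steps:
l(E, Z) = -2 (l(E, Z) = 3 - 1*5 = 3 - 5 = -2)
s = -2
y = 16 (y = (-2 + 6)² = 4² = 16)
j(t, D) = 2 (j(t, D) = 2 - t*0 = 2 - 1*0 = 2 + 0 = 2)
v = 42
(v*y)*j(2, -2) = (42*16)*2 = 672*2 = 1344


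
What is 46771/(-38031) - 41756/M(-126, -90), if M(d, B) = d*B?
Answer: -25219114/5134185 ≈ -4.9120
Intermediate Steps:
M(d, B) = B*d
46771/(-38031) - 41756/M(-126, -90) = 46771/(-38031) - 41756/((-90*(-126))) = 46771*(-1/38031) - 41756/11340 = -46771/38031 - 41756*1/11340 = -46771/38031 - 10439/2835 = -25219114/5134185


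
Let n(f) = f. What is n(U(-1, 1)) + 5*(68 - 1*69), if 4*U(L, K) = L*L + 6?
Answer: -13/4 ≈ -3.2500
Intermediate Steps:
U(L, K) = 3/2 + L²/4 (U(L, K) = (L*L + 6)/4 = (L² + 6)/4 = (6 + L²)/4 = 3/2 + L²/4)
n(U(-1, 1)) + 5*(68 - 1*69) = (3/2 + (¼)*(-1)²) + 5*(68 - 1*69) = (3/2 + (¼)*1) + 5*(68 - 69) = (3/2 + ¼) + 5*(-1) = 7/4 - 5 = -13/4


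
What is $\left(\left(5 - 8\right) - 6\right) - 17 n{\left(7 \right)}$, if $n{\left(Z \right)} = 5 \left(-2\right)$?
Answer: $161$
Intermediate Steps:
$n{\left(Z \right)} = -10$
$\left(\left(5 - 8\right) - 6\right) - 17 n{\left(7 \right)} = \left(\left(5 - 8\right) - 6\right) - -170 = \left(-3 - 6\right) + 170 = -9 + 170 = 161$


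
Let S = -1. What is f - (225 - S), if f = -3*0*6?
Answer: -226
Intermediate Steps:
f = 0 (f = 0*6 = 0)
f - (225 - S) = 0 - (225 - 1*(-1)) = 0 - (225 + 1) = 0 - 1*226 = 0 - 226 = -226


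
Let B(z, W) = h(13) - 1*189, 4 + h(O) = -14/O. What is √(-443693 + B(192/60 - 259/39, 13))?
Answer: 2*I*√18754229/13 ≈ 666.25*I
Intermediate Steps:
h(O) = -4 - 14/O
B(z, W) = -2523/13 (B(z, W) = (-4 - 14/13) - 1*189 = (-4 - 14*1/13) - 189 = (-4 - 14/13) - 189 = -66/13 - 189 = -2523/13)
√(-443693 + B(192/60 - 259/39, 13)) = √(-443693 - 2523/13) = √(-5770532/13) = 2*I*√18754229/13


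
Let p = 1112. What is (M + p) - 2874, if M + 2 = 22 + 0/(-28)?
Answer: -1742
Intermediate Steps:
M = 20 (M = -2 + (22 + 0/(-28)) = -2 + (22 - 1/28*0) = -2 + (22 + 0) = -2 + 22 = 20)
(M + p) - 2874 = (20 + 1112) - 2874 = 1132 - 2874 = -1742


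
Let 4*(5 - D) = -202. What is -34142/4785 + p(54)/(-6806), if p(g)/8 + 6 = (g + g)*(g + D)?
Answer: -342420026/16283355 ≈ -21.029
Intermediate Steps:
D = 111/2 (D = 5 - 1/4*(-202) = 5 + 101/2 = 111/2 ≈ 55.500)
p(g) = -48 + 16*g*(111/2 + g) (p(g) = -48 + 8*((g + g)*(g + 111/2)) = -48 + 8*((2*g)*(111/2 + g)) = -48 + 8*(2*g*(111/2 + g)) = -48 + 16*g*(111/2 + g))
-34142/4785 + p(54)/(-6806) = -34142/4785 + (-48 + 16*54**2 + 888*54)/(-6806) = -34142*1/4785 + (-48 + 16*2916 + 47952)*(-1/6806) = -34142/4785 + (-48 + 46656 + 47952)*(-1/6806) = -34142/4785 + 94560*(-1/6806) = -34142/4785 - 47280/3403 = -342420026/16283355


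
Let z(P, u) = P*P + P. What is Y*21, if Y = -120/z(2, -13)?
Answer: -420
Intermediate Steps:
z(P, u) = P + P² (z(P, u) = P² + P = P + P²)
Y = -20 (Y = -120*1/(2*(1 + 2)) = -120/(2*3) = -120/6 = -120*⅙ = -20)
Y*21 = -20*21 = -420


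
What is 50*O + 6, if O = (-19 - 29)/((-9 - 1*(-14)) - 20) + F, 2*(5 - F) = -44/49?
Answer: 21484/49 ≈ 438.45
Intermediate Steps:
F = 267/49 (F = 5 - (-22)/49 = 5 - ½*(-44/49) = 5 + 22/49 = 267/49 ≈ 5.4490)
O = 2119/245 (O = (-19 - 29)/((-9 - 1*(-14)) - 20) + 267/49 = -48/((-9 + 14) - 20) + 267/49 = -48/(5 - 20) + 267/49 = -48/(-15) + 267/49 = -48*(-1/15) + 267/49 = 16/5 + 267/49 = 2119/245 ≈ 8.6490)
50*O + 6 = 50*(2119/245) + 6 = 21190/49 + 6 = 21484/49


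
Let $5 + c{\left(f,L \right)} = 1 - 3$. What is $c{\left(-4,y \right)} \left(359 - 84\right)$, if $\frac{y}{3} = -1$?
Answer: $-1925$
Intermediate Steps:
$y = -3$ ($y = 3 \left(-1\right) = -3$)
$c{\left(f,L \right)} = -7$ ($c{\left(f,L \right)} = -5 + \left(1 - 3\right) = -5 - 2 = -7$)
$c{\left(-4,y \right)} \left(359 - 84\right) = - 7 \left(359 - 84\right) = \left(-7\right) 275 = -1925$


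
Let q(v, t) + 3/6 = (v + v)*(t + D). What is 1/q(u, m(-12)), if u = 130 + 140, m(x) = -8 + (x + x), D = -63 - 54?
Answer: -2/160921 ≈ -1.2428e-5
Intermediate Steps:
D = -117
m(x) = -8 + 2*x
u = 270
q(v, t) = -½ + 2*v*(-117 + t) (q(v, t) = -½ + (v + v)*(t - 117) = -½ + (2*v)*(-117 + t) = -½ + 2*v*(-117 + t))
1/q(u, m(-12)) = 1/(-½ - 234*270 + 2*(-8 + 2*(-12))*270) = 1/(-½ - 63180 + 2*(-8 - 24)*270) = 1/(-½ - 63180 + 2*(-32)*270) = 1/(-½ - 63180 - 17280) = 1/(-160921/2) = -2/160921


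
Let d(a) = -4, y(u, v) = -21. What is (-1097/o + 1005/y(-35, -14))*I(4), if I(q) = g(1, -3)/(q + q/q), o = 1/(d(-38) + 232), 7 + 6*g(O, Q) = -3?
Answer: 1751147/21 ≈ 83388.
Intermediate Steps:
g(O, Q) = -5/3 (g(O, Q) = -7/6 + (1/6)*(-3) = -7/6 - 1/2 = -5/3)
o = 1/228 (o = 1/(-4 + 232) = 1/228 ≈ 0.0043860)
I(q) = -5/(3*(1 + q)) (I(q) = -5/(3*(q + q/q)) = -5/(3*(q + 1)) = -5/(3*(1 + q)))
(-1097/o + 1005/y(-35, -14))*I(4) = (-1097/1/228 + 1005/(-21))*(-5/(3 + 3*4)) = (-1097*228 + 1005*(-1/21))*(-5/(3 + 12)) = (-250116 - 335/7)*(-5/15) = -(-8755735)/(7*15) = -1751147/7*(-1/3) = 1751147/21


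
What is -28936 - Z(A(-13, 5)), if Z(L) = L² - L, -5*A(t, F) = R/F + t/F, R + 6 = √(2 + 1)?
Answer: -18084889/625 + 13*√3/625 ≈ -28936.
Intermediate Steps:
R = -6 + √3 (R = -6 + √(2 + 1) = -6 + √3 ≈ -4.2680)
A(t, F) = -t/(5*F) - (-6 + √3)/(5*F) (A(t, F) = -((-6 + √3)/F + t/F)/5 = -(t/F + (-6 + √3)/F)/5 = -t/(5*F) - (-6 + √3)/(5*F))
-28936 - Z(A(-13, 5)) = -28936 - (⅕)*(6 - 1*(-13) - √3)/5*(-1 + (⅕)*(6 - 1*(-13) - √3)/5) = -28936 - (⅕)*(⅕)*(6 + 13 - √3)*(-1 + (⅕)*(⅕)*(6 + 13 - √3)) = -28936 - (⅕)*(⅕)*(19 - √3)*(-1 + (⅕)*(⅕)*(19 - √3)) = -28936 - (19/25 - √3/25)*(-1 + (19/25 - √3/25)) = -28936 - (19/25 - √3/25)*(-6/25 - √3/25) = -28936 - (-6/25 - √3/25)*(19/25 - √3/25)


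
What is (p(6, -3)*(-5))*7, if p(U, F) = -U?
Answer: 210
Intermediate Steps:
(p(6, -3)*(-5))*7 = (-1*6*(-5))*7 = -6*(-5)*7 = 30*7 = 210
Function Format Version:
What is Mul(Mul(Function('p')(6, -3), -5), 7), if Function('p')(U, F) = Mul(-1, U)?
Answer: 210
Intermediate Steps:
Mul(Mul(Function('p')(6, -3), -5), 7) = Mul(Mul(Mul(-1, 6), -5), 7) = Mul(Mul(-6, -5), 7) = Mul(30, 7) = 210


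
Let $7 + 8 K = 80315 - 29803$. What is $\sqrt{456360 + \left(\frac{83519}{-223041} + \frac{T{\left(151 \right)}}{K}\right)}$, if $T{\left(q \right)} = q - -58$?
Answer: $\frac{3 \sqrt{9592572531736714065}}{13754195} \approx 675.54$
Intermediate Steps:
$T{\left(q \right)} = 58 + q$ ($T{\left(q \right)} = q + 58 = 58 + q$)
$K = \frac{50505}{8}$ ($K = - \frac{7}{8} + \frac{80315 - 29803}{8} = - \frac{7}{8} + \frac{1}{8} \cdot 50512 = - \frac{7}{8} + 6314 = \frac{50505}{8} \approx 6313.1$)
$\sqrt{456360 + \left(\frac{83519}{-223041} + \frac{T{\left(151 \right)}}{K}\right)} = \sqrt{456360 + \left(\frac{83519}{-223041} + \frac{58 + 151}{\frac{50505}{8}}\right)} = \sqrt{456360 + \left(83519 \left(- \frac{1}{223041}\right) + 209 \cdot \frac{8}{50505}\right)} = \sqrt{456360 + \left(- \frac{83519}{223041} + \frac{1672}{50505}\right)} = \sqrt{456360 - \frac{4694997}{13754195}} = \sqrt{\frac{6276859735203}{13754195}} = \frac{3 \sqrt{9592572531736714065}}{13754195}$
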